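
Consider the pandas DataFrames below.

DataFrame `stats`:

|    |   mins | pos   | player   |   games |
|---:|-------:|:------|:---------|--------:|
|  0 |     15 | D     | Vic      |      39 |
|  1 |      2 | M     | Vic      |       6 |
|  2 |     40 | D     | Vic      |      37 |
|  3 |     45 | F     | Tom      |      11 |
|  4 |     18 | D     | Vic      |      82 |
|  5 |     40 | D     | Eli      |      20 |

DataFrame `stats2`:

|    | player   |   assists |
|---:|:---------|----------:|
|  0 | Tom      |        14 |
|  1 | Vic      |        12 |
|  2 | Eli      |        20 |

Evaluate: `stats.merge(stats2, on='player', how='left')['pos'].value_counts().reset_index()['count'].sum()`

6

merge on 'player' (how='left') → 6 rows:
   mins pos player  games  assists
0    15   D    Vic     39       12
1     2   M    Vic      6       12
2    40   D    Vic     37       12
3    45   F    Tom     11       14
4    18   D    Vic     82       12
5    40   D    Eli     20       20
value_counts of pos:
pos
D    4
M    1
F    1
Name: count, dtype: int64
reset_index():
  pos  count
0   D      4
1   M      1
2   F      1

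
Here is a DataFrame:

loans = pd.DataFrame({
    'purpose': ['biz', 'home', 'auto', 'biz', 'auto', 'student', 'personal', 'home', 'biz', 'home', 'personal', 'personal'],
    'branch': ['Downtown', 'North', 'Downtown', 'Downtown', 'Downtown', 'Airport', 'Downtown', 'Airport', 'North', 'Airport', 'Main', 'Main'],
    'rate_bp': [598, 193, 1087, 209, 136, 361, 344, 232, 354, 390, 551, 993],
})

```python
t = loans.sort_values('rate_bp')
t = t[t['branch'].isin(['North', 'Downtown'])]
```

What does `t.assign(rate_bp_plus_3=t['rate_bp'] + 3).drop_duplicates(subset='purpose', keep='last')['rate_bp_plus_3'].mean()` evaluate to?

558.5

sort by rate_bp:
     purpose    branch  rate_bp
4       auto  Downtown      136
1       home     North      193
3        biz  Downtown      209
7       home   Airport      232
6   personal  Downtown      344
8        biz     North      354
5    student   Airport      361
9       home   Airport      390
10  personal      Main      551
0        biz  Downtown      598
11  personal      Main      993
2       auto  Downtown     1087
filter rows where branch in ['North', 'Downtown']:
    purpose    branch  rate_bp
4      auto  Downtown      136
1      home     North      193
3       biz  Downtown      209
6  personal  Downtown      344
8       biz     North      354
0       biz  Downtown      598
2      auto  Downtown     1087
add column rate_bp_plus_3 = t['rate_bp'] + 3:
    purpose    branch  rate_bp  rate_bp_plus_3
4      auto  Downtown      136             139
1      home     North      193             196
3       biz  Downtown      209             212
6  personal  Downtown      344             347
8       biz     North      354             357
0       biz  Downtown      598             601
2      auto  Downtown     1087            1090
drop duplicate purpose (keep=last):
    purpose    branch  rate_bp  rate_bp_plus_3
1      home     North      193             196
6  personal  Downtown      344             347
0       biz  Downtown      598             601
2      auto  Downtown     1087            1090
Hence 558.5.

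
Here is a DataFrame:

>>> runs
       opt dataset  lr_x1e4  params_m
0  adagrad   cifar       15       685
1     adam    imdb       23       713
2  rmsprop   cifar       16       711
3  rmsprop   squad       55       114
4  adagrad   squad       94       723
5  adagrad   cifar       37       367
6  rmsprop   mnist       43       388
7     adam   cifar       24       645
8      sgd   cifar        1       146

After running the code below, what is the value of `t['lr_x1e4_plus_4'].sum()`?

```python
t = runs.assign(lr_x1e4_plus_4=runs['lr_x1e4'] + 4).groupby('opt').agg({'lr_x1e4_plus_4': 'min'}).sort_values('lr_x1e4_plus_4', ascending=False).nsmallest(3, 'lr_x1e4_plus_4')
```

44

add column lr_x1e4_plus_4 = runs['lr_x1e4'] + 4:
       opt dataset  lr_x1e4  params_m  lr_x1e4_plus_4
0  adagrad   cifar       15       685              19
1     adam    imdb       23       713              27
2  rmsprop   cifar       16       711              20
3  rmsprop   squad       55       114              59
4  adagrad   squad       94       723              98
5  adagrad   cifar       37       367              41
6  rmsprop   mnist       43       388              47
7     adam   cifar       24       645              28
8      sgd   cifar        1       146               5
group by opt, min of lr_x1e4_plus_4:
         lr_x1e4_plus_4
opt                    
adagrad              19
adam                 27
rmsprop              20
sgd                   5
sort by lr_x1e4_plus_4 descending:
         lr_x1e4_plus_4
opt                    
adam                 27
rmsprop              20
adagrad              19
sgd                   5
take 3 rows with smallest lr_x1e4_plus_4:
         lr_x1e4_plus_4
opt                    
sgd                   5
adagrad              19
rmsprop              20
The sum of column 'lr_x1e4_plus_4' is 44.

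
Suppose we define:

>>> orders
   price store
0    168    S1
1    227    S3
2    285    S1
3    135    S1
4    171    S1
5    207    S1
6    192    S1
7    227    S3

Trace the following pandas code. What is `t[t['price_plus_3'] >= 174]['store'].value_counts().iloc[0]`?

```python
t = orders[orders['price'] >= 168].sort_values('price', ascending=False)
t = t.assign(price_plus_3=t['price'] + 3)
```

4

filter rows where price >= 168:
   price store
0    168    S1
1    227    S3
2    285    S1
4    171    S1
5    207    S1
6    192    S1
7    227    S3
sort by price descending:
   price store
2    285    S1
1    227    S3
7    227    S3
5    207    S1
6    192    S1
4    171    S1
0    168    S1
add column price_plus_3 = t['price'] + 3:
   price store  price_plus_3
2    285    S1           288
1    227    S3           230
7    227    S3           230
5    207    S1           210
6    192    S1           195
4    171    S1           174
0    168    S1           171
filter rows where price_plus_3 >= 174:
   price store  price_plus_3
2    285    S1           288
1    227    S3           230
7    227    S3           230
5    207    S1           210
6    192    S1           195
4    171    S1           174
value_counts of store:
store
S1    4
S3    2
Name: count, dtype: int64
Hence 4.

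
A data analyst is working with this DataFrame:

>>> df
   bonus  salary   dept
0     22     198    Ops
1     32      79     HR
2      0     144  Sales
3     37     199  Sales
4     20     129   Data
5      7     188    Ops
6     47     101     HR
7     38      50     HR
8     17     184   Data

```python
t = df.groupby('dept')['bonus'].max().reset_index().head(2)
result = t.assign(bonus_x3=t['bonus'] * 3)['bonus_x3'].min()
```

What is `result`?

60

group by dept, max of bonus:
dept
Data     20
HR       47
Ops      22
Sales    37
Name: bonus, dtype: int64
reset_index():
    dept  bonus
0   Data     20
1     HR     47
2    Ops     22
3  Sales     37
take first 2 rows:
   dept  bonus
0  Data     20
1    HR     47
add column bonus_x3 = t['bonus'] * 3:
   dept  bonus  bonus_x3
0  Data     20        60
1    HR     47       141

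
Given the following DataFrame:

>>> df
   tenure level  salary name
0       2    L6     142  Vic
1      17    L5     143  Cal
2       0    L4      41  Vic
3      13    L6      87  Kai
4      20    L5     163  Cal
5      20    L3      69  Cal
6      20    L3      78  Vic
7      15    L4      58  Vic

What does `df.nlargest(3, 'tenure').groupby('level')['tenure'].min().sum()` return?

take 3 rows with largest tenure:
   tenure level  salary name
4      20    L5     163  Cal
5      20    L3      69  Cal
6      20    L3      78  Vic
group by level, min of tenure:
level
L3    20
L5    20
Name: tenure, dtype: int64

40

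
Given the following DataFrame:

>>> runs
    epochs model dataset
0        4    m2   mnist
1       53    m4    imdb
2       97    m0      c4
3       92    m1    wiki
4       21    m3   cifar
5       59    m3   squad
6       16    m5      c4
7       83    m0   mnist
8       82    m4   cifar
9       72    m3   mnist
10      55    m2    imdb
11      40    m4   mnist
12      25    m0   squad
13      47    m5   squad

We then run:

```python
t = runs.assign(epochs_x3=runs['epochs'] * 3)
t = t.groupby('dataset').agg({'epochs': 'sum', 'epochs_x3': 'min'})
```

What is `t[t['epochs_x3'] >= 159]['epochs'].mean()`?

100.0

add column epochs_x3 = runs['epochs'] * 3:
    epochs model dataset  epochs_x3
0        4    m2   mnist         12
1       53    m4    imdb        159
2       97    m0      c4        291
3       92    m1    wiki        276
4       21    m3   cifar         63
5       59    m3   squad        177
6       16    m5      c4         48
7       83    m0   mnist        249
8       82    m4   cifar        246
9       72    m3   mnist        216
10      55    m2    imdb        165
11      40    m4   mnist        120
12      25    m0   squad         75
13      47    m5   squad        141
group by dataset: sum(epochs), min(epochs_x3):
         epochs  epochs_x3
dataset                   
c4          113         48
cifar       103         63
imdb        108        159
mnist       199         12
squad       131         75
wiki         92        276
filter rows where epochs_x3 >= 159:
         epochs  epochs_x3
dataset                   
imdb        108        159
wiki         92        276
Then the mean of column 'epochs': 100.0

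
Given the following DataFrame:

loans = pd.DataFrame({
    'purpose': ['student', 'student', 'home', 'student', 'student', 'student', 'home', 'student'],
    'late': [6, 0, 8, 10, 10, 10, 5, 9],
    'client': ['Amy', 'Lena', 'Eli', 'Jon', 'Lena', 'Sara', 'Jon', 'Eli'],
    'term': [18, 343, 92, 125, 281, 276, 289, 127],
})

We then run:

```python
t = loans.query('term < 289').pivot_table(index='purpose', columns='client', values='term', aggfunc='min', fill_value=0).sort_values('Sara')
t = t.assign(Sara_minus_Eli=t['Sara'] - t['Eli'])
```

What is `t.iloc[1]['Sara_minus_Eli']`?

149

filter rows where term < 289:
   purpose  late client  term
0  student     6    Amy    18
2     home     8    Eli    92
3  student    10    Jon   125
4  student    10   Lena   281
5  student    10   Sara   276
7  student     9    Eli   127
pivot: rows=purpose, cols=client, min(term):
client   Amy  Eli  Jon  Lena  Sara
purpose                           
home       0   92    0     0     0
student   18  127  125   281   276
sort by Sara:
client   Amy  Eli  Jon  Lena  Sara
purpose                           
home       0   92    0     0     0
student   18  127  125   281   276
add column Sara_minus_Eli = t['Sara'] - t['Eli']:
client   Amy  Eli  Jon  Lena  Sara  Sara_minus_Eli
purpose                                           
home       0   92    0     0     0             -92
student   18  127  125   281   276             149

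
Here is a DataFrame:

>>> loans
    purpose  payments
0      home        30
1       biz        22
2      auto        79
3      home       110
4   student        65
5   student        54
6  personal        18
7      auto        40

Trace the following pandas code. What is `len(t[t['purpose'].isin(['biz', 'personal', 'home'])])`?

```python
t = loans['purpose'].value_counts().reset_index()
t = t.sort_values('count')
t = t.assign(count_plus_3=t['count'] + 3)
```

3

value_counts of purpose:
purpose
home        2
auto        2
student     2
biz         1
personal    1
Name: count, dtype: int64
reset_index():
    purpose  count
0      home      2
1      auto      2
2   student      2
3       biz      1
4  personal      1
sort by count:
    purpose  count
3       biz      1
4  personal      1
0      home      2
1      auto      2
2   student      2
add column count_plus_3 = t['count'] + 3:
    purpose  count  count_plus_3
3       biz      1             4
4  personal      1             4
0      home      2             5
1      auto      2             5
2   student      2             5
filter rows where purpose in ['biz', 'personal', 'home']:
    purpose  count  count_plus_3
3       biz      1             4
4  personal      1             4
0      home      2             5
Taking the number of rows gives 3.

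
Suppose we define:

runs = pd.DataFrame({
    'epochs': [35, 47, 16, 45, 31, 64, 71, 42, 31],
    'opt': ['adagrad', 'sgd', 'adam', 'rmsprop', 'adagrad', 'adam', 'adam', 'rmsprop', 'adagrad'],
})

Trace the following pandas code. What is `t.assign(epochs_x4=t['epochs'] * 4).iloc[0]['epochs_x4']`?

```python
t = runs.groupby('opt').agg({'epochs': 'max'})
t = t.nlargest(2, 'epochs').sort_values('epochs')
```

group by opt, max of epochs:
         epochs
opt            
adagrad      35
adam         71
rmsprop      45
sgd          47
take 2 rows with largest epochs:
      epochs
opt         
adam      71
sgd       47
sort by epochs:
      epochs
opt         
sgd       47
adam      71
add column epochs_x4 = t['epochs'] * 4:
      epochs  epochs_x4
opt                    
sgd       47        188
adam      71        284
So iloc[0]['epochs_x4'] = 188.

188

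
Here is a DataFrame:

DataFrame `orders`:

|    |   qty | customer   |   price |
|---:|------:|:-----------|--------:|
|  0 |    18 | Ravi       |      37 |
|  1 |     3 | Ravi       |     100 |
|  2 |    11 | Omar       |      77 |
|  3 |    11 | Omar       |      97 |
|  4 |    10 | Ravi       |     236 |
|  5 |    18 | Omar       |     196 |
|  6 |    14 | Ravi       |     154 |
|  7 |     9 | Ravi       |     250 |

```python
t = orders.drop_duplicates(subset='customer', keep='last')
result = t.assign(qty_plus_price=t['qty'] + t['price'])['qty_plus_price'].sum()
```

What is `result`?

drop duplicate customer (keep=last):
   qty customer  price
5   18     Omar    196
7    9     Ravi    250
add column qty_plus_price = t['qty'] + t['price']:
   qty customer  price  qty_plus_price
5   18     Omar    196             214
7    9     Ravi    250             259
The sum of column 'qty_plus_price' is 473.

473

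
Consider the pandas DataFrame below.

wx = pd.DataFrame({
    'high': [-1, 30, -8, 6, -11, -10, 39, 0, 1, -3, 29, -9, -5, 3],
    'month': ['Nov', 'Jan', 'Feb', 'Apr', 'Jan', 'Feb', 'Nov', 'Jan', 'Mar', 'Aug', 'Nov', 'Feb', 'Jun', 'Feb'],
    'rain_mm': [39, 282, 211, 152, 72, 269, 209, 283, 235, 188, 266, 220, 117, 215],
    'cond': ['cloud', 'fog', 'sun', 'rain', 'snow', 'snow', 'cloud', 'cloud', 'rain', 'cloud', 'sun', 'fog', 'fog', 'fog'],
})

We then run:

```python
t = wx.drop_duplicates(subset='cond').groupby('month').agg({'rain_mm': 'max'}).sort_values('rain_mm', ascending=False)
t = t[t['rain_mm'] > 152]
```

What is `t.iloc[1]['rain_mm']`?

211

drop duplicate cond (keep=first):
   high month  rain_mm   cond
0    -1   Nov       39  cloud
1    30   Jan      282    fog
2    -8   Feb      211    sun
3     6   Apr      152   rain
4   -11   Jan       72   snow
group by month, max of rain_mm:
       rain_mm
month         
Apr        152
Feb        211
Jan        282
Nov         39
sort by rain_mm descending:
       rain_mm
month         
Jan        282
Feb        211
Apr        152
Nov         39
filter rows where rain_mm > 152:
       rain_mm
month         
Jan        282
Feb        211
Then the value at position 1, column 'rain_mm': 211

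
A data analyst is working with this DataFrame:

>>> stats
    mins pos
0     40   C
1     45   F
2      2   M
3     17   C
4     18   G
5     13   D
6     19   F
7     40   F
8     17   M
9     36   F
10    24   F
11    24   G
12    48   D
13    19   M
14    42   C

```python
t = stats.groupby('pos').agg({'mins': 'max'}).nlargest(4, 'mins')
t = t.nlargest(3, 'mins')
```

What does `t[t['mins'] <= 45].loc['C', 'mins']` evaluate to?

group by pos, max of mins:
     mins
pos      
C      42
D      48
F      45
G      24
M      19
take 4 rows with largest mins:
     mins
pos      
D      48
F      45
C      42
G      24
take 3 rows with largest mins:
     mins
pos      
D      48
F      45
C      42
filter rows where mins <= 45:
     mins
pos      
F      45
C      42
So loc['C', 'mins'] = 42.

42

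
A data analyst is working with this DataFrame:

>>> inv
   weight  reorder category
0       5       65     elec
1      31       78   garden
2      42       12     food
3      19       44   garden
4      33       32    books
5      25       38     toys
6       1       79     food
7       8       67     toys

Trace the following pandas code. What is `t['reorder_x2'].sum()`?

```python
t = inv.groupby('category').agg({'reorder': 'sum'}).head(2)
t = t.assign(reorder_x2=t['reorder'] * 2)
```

194

group by category, sum of reorder:
          reorder
category         
books          32
elec           65
food           91
garden        122
toys          105
take first 2 rows:
          reorder
category         
books          32
elec           65
add column reorder_x2 = t['reorder'] * 2:
          reorder  reorder_x2
category                     
books          32          64
elec           65         130
Then the sum of column 'reorder_x2': 194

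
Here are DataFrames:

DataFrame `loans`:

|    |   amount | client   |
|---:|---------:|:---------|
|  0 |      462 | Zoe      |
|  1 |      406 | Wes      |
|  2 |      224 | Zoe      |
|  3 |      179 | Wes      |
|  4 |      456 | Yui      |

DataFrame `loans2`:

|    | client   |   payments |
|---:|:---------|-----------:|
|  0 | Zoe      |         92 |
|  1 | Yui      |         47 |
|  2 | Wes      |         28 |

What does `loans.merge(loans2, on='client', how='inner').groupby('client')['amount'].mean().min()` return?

292.5

merge on 'client' (how='inner') → 5 rows:
   amount client  payments
0     462    Zoe        92
1     406    Wes        28
2     224    Zoe        92
3     179    Wes        28
4     456    Yui        47
group by client, mean of amount:
client
Wes    292.5
Yui    456.0
Zoe    343.0
Name: amount, dtype: float64
min of the resulting series → 292.5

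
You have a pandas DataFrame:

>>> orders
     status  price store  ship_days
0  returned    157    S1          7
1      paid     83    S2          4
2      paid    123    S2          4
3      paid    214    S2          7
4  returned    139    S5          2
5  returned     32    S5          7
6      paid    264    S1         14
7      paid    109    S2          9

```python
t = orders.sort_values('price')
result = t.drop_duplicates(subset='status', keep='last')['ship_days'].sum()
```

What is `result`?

sort by price:
     status  price store  ship_days
5  returned     32    S5          7
1      paid     83    S2          4
7      paid    109    S2          9
2      paid    123    S2          4
4  returned    139    S5          2
0  returned    157    S1          7
3      paid    214    S2          7
6      paid    264    S1         14
drop duplicate status (keep=last):
     status  price store  ship_days
0  returned    157    S1          7
6      paid    264    S1         14

21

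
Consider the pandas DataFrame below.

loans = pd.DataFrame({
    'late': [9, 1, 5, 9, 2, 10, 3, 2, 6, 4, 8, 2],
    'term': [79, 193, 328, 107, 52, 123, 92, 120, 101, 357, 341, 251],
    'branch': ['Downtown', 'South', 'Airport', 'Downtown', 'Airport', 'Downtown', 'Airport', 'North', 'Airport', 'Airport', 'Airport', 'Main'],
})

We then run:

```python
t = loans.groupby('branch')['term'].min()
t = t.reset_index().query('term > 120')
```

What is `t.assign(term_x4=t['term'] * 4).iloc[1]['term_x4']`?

772

group by branch, min of term:
branch
Airport      52
Downtown     79
Main        251
North       120
South       193
Name: term, dtype: int64
reset_index():
     branch  term
0   Airport    52
1  Downtown    79
2      Main   251
3     North   120
4     South   193
filter rows where term > 120:
  branch  term
2   Main   251
4  South   193
add column term_x4 = t['term'] * 4:
  branch  term  term_x4
2   Main   251     1004
4  South   193      772
Reading off the value at position 1, column 'term_x4', we get 772.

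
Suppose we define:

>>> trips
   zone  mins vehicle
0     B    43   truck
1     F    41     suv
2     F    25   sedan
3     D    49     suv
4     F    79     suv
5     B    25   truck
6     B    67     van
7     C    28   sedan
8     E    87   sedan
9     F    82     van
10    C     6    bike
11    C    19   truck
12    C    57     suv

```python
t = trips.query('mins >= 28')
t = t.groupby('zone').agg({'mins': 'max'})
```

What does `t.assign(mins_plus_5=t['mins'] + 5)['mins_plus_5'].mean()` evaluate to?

filter rows where mins >= 28:
   zone  mins vehicle
0     B    43   truck
1     F    41     suv
3     D    49     suv
4     F    79     suv
6     B    67     van
7     C    28   sedan
8     E    87   sedan
9     F    82     van
12    C    57     suv
group by zone, max of mins:
      mins
zone      
B       67
C       57
D       49
E       87
F       82
add column mins_plus_5 = t['mins'] + 5:
      mins  mins_plus_5
zone                   
B       67           72
C       57           62
D       49           54
E       87           92
F       82           87

73.4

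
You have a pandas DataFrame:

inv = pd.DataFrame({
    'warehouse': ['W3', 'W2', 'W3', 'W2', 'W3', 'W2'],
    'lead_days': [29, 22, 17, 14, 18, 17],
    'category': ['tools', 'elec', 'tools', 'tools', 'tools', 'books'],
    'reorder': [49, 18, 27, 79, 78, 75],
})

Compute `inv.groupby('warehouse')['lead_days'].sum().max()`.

64

group by warehouse, sum of lead_days:
warehouse
W2    53
W3    64
Name: lead_days, dtype: int64
Hence 64.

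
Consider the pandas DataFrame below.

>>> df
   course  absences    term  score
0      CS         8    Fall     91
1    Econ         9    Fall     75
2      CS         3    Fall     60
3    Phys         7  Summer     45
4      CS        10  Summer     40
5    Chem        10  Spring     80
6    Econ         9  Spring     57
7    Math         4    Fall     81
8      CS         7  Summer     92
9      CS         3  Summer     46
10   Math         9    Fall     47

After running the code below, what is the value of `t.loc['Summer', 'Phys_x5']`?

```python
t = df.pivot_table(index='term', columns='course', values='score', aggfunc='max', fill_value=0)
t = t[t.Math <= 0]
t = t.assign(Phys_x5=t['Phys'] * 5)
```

225

pivot: rows=term, cols=course, max(score):
course  CS  Chem  Econ  Math  Phys
term                              
Fall    91     0    75    81     0
Spring   0    80    57     0     0
Summer  92     0     0     0    45
filter rows where Math <= 0:
course  CS  Chem  Econ  Math  Phys
term                              
Spring   0    80    57     0     0
Summer  92     0     0     0    45
add column Phys_x5 = t['Phys'] * 5:
course  CS  Chem  Econ  Math  Phys  Phys_x5
term                                       
Spring   0    80    57     0     0        0
Summer  92     0     0     0    45      225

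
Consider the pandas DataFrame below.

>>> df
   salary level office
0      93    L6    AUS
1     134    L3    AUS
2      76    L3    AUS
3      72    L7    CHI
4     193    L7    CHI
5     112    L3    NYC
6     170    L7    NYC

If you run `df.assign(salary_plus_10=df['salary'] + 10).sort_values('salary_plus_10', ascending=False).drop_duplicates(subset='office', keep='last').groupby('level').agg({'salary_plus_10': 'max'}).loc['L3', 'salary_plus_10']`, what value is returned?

122

add column salary_plus_10 = df['salary'] + 10:
   salary level office  salary_plus_10
0      93    L6    AUS             103
1     134    L3    AUS             144
2      76    L3    AUS              86
3      72    L7    CHI              82
4     193    L7    CHI             203
5     112    L3    NYC             122
6     170    L7    NYC             180
sort by salary_plus_10 descending:
   salary level office  salary_plus_10
4     193    L7    CHI             203
6     170    L7    NYC             180
1     134    L3    AUS             144
5     112    L3    NYC             122
0      93    L6    AUS             103
2      76    L3    AUS              86
3      72    L7    CHI              82
drop duplicate office (keep=last):
   salary level office  salary_plus_10
5     112    L3    NYC             122
2      76    L3    AUS              86
3      72    L7    CHI              82
group by level, max of salary_plus_10:
       salary_plus_10
level                
L3                122
L7                 82
Then the value at row 'L3', column 'salary_plus_10': 122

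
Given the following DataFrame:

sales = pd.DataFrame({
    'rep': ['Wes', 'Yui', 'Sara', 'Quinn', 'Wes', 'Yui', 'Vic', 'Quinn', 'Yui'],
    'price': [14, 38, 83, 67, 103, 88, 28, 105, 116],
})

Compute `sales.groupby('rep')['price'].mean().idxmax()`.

group by rep, mean of price:
rep
Quinn    86.000000
Sara     83.000000
Vic      28.000000
Wes      58.500000
Yui      80.666667
Name: price, dtype: float64
So idxmax() = Quinn.

Quinn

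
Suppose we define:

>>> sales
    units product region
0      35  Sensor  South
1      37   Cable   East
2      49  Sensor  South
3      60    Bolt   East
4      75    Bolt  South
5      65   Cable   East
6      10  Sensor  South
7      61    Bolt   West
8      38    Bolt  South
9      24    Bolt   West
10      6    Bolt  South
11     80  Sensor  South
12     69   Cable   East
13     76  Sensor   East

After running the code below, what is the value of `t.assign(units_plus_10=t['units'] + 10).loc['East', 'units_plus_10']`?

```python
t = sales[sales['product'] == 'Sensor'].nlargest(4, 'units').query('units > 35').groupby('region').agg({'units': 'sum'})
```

86

filter rows where product == 'Sensor':
    units product region
0      35  Sensor  South
2      49  Sensor  South
6      10  Sensor  South
11     80  Sensor  South
13     76  Sensor   East
take 4 rows with largest units:
    units product region
11     80  Sensor  South
13     76  Sensor   East
2      49  Sensor  South
0      35  Sensor  South
filter rows where units > 35:
    units product region
11     80  Sensor  South
13     76  Sensor   East
2      49  Sensor  South
group by region, sum of units:
        units
region       
East       76
South     129
add column units_plus_10 = t['units'] + 10:
        units  units_plus_10
region                      
East       76             86
South     129            139
Then the value at row 'East', column 'units_plus_10': 86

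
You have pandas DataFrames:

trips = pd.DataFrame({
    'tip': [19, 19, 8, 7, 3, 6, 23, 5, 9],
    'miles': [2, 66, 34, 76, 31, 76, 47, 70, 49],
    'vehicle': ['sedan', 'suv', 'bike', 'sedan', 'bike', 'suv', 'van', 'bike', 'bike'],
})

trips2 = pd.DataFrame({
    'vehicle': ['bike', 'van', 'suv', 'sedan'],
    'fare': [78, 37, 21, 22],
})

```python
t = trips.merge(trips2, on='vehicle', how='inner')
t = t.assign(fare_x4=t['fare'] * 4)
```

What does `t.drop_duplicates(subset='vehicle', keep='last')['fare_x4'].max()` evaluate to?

312

merge on 'vehicle' (how='inner') → 9 rows:
   tip  miles vehicle  fare
0   19      2   sedan    22
1   19     66     suv    21
2    8     34    bike    78
3    7     76   sedan    22
4    3     31    bike    78
5    6     76     suv    21
6   23     47     van    37
7    5     70    bike    78
8    9     49    bike    78
add column fare_x4 = t['fare'] * 4:
   tip  miles vehicle  fare  fare_x4
0   19      2   sedan    22       88
1   19     66     suv    21       84
2    8     34    bike    78      312
3    7     76   sedan    22       88
4    3     31    bike    78      312
5    6     76     suv    21       84
6   23     47     van    37      148
7    5     70    bike    78      312
8    9     49    bike    78      312
drop duplicate vehicle (keep=last):
   tip  miles vehicle  fare  fare_x4
3    7     76   sedan    22       88
5    6     76     suv    21       84
6   23     47     van    37      148
8    9     49    bike    78      312
Finally, max of column 'fare_x4' = 312.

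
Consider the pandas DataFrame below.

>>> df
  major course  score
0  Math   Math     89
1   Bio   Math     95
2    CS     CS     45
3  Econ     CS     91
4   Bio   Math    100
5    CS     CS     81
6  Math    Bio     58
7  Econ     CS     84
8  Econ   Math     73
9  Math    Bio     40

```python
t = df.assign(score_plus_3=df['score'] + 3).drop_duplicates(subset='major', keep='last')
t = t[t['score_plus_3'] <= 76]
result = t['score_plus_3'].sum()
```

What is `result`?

add column score_plus_3 = df['score'] + 3:
  major course  score  score_plus_3
0  Math   Math     89            92
1   Bio   Math     95            98
2    CS     CS     45            48
3  Econ     CS     91            94
4   Bio   Math    100           103
5    CS     CS     81            84
6  Math    Bio     58            61
7  Econ     CS     84            87
8  Econ   Math     73            76
9  Math    Bio     40            43
drop duplicate major (keep=last):
  major course  score  score_plus_3
4   Bio   Math    100           103
5    CS     CS     81            84
8  Econ   Math     73            76
9  Math    Bio     40            43
filter rows where score_plus_3 <= 76:
  major course  score  score_plus_3
8  Econ   Math     73            76
9  Math    Bio     40            43

119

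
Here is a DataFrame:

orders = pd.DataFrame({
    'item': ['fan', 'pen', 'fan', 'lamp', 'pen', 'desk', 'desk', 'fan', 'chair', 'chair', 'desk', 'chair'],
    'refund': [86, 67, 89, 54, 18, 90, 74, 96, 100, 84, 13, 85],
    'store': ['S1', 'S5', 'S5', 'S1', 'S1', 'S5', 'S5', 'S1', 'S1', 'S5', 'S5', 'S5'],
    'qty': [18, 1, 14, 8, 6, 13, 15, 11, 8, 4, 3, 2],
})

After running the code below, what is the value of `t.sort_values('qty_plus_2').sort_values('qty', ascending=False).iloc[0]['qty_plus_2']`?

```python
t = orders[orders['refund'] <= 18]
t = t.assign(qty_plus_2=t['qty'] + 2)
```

filter rows where refund <= 18:
    item  refund store  qty
4    pen      18    S1    6
10  desk      13    S5    3
add column qty_plus_2 = t['qty'] + 2:
    item  refund store  qty  qty_plus_2
4    pen      18    S1    6           8
10  desk      13    S5    3           5
sort by qty_plus_2:
    item  refund store  qty  qty_plus_2
10  desk      13    S5    3           5
4    pen      18    S1    6           8
sort by qty descending:
    item  refund store  qty  qty_plus_2
4    pen      18    S1    6           8
10  desk      13    S5    3           5

8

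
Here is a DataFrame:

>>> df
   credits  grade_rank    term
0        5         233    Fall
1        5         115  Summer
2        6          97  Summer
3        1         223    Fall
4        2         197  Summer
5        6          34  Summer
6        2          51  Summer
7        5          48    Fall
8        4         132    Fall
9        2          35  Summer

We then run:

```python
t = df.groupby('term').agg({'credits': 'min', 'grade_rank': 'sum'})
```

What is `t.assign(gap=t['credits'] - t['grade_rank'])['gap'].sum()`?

-1162

group by term: min(credits), sum(grade_rank):
        credits  grade_rank
term                       
Fall          1         636
Summer        2         529
add column gap = t['credits'] - t['grade_rank']:
        credits  grade_rank  gap
term                            
Fall          1         636 -635
Summer        2         529 -527
Reading off the sum of column 'gap', we get -1162.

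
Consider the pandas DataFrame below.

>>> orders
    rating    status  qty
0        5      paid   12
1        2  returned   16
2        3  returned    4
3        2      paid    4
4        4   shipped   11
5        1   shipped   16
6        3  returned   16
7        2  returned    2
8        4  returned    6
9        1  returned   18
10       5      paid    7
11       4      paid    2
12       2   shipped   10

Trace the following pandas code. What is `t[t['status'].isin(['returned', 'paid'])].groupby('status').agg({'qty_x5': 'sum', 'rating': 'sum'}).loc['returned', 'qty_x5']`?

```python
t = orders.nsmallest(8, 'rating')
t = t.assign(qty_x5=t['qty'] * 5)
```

take 8 rows with smallest rating:
    rating    status  qty
5        1   shipped   16
9        1  returned   18
1        2  returned   16
3        2      paid    4
7        2  returned    2
12       2   shipped   10
2        3  returned    4
6        3  returned   16
add column qty_x5 = t['qty'] * 5:
    rating    status  qty  qty_x5
5        1   shipped   16      80
9        1  returned   18      90
1        2  returned   16      80
3        2      paid    4      20
7        2  returned    2      10
12       2   shipped   10      50
2        3  returned    4      20
6        3  returned   16      80
filter rows where status in ['returned', 'paid']:
   rating    status  qty  qty_x5
9       1  returned   18      90
1       2  returned   16      80
3       2      paid    4      20
7       2  returned    2      10
2       3  returned    4      20
6       3  returned   16      80
group by status: sum(qty_x5), sum(rating):
          qty_x5  rating
status                  
paid          20       2
returned     280      11
So loc['returned', 'qty_x5'] = 280.

280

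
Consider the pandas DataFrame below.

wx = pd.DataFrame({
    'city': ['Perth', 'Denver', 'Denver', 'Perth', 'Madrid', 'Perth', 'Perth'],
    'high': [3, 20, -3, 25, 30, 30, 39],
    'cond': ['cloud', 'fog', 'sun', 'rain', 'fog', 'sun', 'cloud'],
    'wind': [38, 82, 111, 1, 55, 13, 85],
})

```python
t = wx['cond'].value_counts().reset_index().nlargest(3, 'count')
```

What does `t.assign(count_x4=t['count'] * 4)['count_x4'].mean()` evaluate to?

8.0

value_counts of cond:
cond
cloud    2
fog      2
sun      2
rain     1
Name: count, dtype: int64
reset_index():
    cond  count
0  cloud      2
1    fog      2
2    sun      2
3   rain      1
take 3 rows with largest count:
    cond  count
0  cloud      2
1    fog      2
2    sun      2
add column count_x4 = t['count'] * 4:
    cond  count  count_x4
0  cloud      2         8
1    fog      2         8
2    sun      2         8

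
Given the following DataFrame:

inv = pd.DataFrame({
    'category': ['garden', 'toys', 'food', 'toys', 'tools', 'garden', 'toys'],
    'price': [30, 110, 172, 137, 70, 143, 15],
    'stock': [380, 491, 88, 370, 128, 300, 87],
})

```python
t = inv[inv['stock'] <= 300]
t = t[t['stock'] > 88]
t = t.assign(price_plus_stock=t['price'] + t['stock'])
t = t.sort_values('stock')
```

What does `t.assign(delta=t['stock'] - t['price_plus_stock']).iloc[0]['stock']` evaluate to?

128

filter rows where stock <= 300:
  category  price  stock
2     food    172     88
4    tools     70    128
5   garden    143    300
6     toys     15     87
filter rows where stock > 88:
  category  price  stock
4    tools     70    128
5   garden    143    300
add column price_plus_stock = t['price'] + t['stock']:
  category  price  stock  price_plus_stock
4    tools     70    128               198
5   garden    143    300               443
sort by stock:
  category  price  stock  price_plus_stock
4    tools     70    128               198
5   garden    143    300               443
add column delta = t['stock'] - t['price_plus_stock']:
  category  price  stock  price_plus_stock  delta
4    tools     70    128               198    -70
5   garden    143    300               443   -143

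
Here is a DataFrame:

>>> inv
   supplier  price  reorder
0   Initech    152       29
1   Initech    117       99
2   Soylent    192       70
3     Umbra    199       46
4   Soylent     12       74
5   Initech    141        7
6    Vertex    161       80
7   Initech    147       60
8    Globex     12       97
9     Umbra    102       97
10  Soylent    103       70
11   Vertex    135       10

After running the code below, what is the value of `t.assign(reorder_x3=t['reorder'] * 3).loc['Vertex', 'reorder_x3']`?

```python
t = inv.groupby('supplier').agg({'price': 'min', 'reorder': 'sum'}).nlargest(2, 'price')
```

270

group by supplier: min(price), sum(reorder):
          price  reorder
supplier                
Globex       12       97
Initech     117      195
Soylent      12      214
Umbra       102      143
Vertex      135       90
take 2 rows with largest price:
          price  reorder
supplier                
Vertex      135       90
Initech     117      195
add column reorder_x3 = t['reorder'] * 3:
          price  reorder  reorder_x3
supplier                            
Vertex      135       90         270
Initech     117      195         585
Then the value at row 'Vertex', column 'reorder_x3': 270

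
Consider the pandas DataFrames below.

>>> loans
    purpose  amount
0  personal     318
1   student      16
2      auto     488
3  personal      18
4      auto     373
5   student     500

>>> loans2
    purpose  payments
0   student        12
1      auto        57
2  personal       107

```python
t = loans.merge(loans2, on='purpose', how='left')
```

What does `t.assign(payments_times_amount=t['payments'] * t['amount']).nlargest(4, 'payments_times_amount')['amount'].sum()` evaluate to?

merge on 'purpose' (how='left') → 6 rows:
    purpose  amount  payments
0  personal     318       107
1   student      16        12
2      auto     488        57
3  personal      18       107
4      auto     373        57
5   student     500        12
add column payments_times_amount = t['payments'] * t['amount']:
    purpose  amount  payments  payments_times_amount
0  personal     318       107                  34026
1   student      16        12                    192
2      auto     488        57                  27816
3  personal      18       107                   1926
4      auto     373        57                  21261
5   student     500        12                   6000
take 4 rows with largest payments_times_amount:
    purpose  amount  payments  payments_times_amount
0  personal     318       107                  34026
2      auto     488        57                  27816
4      auto     373        57                  21261
5   student     500        12                   6000
Taking the sum of column 'amount' gives 1679.

1679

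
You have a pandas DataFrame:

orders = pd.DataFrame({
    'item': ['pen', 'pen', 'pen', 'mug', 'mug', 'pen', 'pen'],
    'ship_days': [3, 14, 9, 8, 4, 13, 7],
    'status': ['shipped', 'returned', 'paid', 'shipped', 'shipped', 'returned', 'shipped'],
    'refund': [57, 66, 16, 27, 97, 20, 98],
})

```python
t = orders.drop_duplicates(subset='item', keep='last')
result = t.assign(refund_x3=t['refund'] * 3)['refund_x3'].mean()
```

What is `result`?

drop duplicate item (keep=last):
  item  ship_days   status  refund
4  mug          4  shipped      97
6  pen          7  shipped      98
add column refund_x3 = t['refund'] * 3:
  item  ship_days   status  refund  refund_x3
4  mug          4  shipped      97        291
6  pen          7  shipped      98        294
Hence 292.5.

292.5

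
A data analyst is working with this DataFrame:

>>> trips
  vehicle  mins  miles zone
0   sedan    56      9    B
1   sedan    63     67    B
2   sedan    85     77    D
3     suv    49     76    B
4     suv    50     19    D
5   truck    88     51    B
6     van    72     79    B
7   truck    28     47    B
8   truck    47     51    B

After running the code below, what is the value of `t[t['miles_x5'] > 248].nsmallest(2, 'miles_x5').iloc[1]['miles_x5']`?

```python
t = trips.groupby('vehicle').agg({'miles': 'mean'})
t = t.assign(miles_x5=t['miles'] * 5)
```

255.0

group by vehicle, mean of miles:
             miles
vehicle           
sedan    51.000000
suv      47.500000
truck    49.666667
van      79.000000
add column miles_x5 = t['miles'] * 5:
             miles    miles_x5
vehicle                       
sedan    51.000000  255.000000
suv      47.500000  237.500000
truck    49.666667  248.333333
van      79.000000  395.000000
filter rows where miles_x5 > 248:
             miles    miles_x5
vehicle                       
sedan    51.000000  255.000000
truck    49.666667  248.333333
van      79.000000  395.000000
take 2 rows with smallest miles_x5:
             miles    miles_x5
vehicle                       
truck    49.666667  248.333333
sedan    51.000000  255.000000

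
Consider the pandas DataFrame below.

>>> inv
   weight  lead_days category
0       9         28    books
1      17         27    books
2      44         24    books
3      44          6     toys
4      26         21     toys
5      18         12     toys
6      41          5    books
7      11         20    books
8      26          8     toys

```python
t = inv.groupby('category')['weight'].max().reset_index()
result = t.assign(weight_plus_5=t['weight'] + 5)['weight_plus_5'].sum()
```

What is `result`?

group by category, max of weight:
category
books    44
toys     44
Name: weight, dtype: int64
reset_index():
  category  weight
0    books      44
1     toys      44
add column weight_plus_5 = t['weight'] + 5:
  category  weight  weight_plus_5
0    books      44             49
1     toys      44             49
The sum of column 'weight_plus_5' is 98.

98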